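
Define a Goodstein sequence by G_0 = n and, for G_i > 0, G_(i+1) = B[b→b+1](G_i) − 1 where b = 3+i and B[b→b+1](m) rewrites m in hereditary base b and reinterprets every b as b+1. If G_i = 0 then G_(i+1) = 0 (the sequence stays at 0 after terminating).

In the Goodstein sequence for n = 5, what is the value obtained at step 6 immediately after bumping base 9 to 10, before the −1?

i=0: 5 = 3 + 2 (b=3); 3→4: 4 + 2 = 6; 6−1 = 5
i=1: 5 = 4 + 1 (b=4); 4→5: 5 + 1 = 6; 6−1 = 5
i=2: 5 = 5 (b=5); 5→6: 6 = 6; 6−1 = 5
i=3: 5 = 5 (b=6); 6→7: 5 = 5; 5−1 = 4
i=4: 4 = 4 (b=7); 7→8: 4 = 4; 4−1 = 3
i=5: 3 = 3 (b=8); 8→9: 3 = 3; 3−1 = 2
i=6: 2 = 2 (b=9); 9→10: 2 = 2; 2−1 = 1

2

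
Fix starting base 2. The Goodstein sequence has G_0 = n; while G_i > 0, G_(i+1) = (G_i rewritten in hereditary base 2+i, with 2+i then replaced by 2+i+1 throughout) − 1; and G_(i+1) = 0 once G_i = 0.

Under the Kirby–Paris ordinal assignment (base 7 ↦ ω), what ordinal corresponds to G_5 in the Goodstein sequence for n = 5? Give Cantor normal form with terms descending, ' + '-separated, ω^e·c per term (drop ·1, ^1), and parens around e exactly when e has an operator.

ω^3·3 + ω^2·3 + ω·3

step 0: 5 = 2^2 + 1; sub 3 for 2: 3^3 + 1; = 28; G_1 = 28−1 = 27
step 1: 27 = 3^3; sub 4 for 3: 4^4; = 256; G_2 = 256−1 = 255
step 2: 255 = 3·4^3 + 3·4^2 + 3·4 + 3; sub 5 for 4: 3·5^3 + 3·5^2 + 3·5 + 3; = 468; G_3 = 468−1 = 467
step 3: 467 = 3·5^3 + 3·5^2 + 3·5 + 2; sub 6 for 5: 3·6^3 + 3·6^2 + 3·6 + 2; = 776; G_4 = 776−1 = 775
step 4: 775 = 3·6^3 + 3·6^2 + 3·6 + 1; sub 7 for 6: 3·7^3 + 3·7^2 + 3·7 + 1; = 1198; G_5 = 1198−1 = 1197
step 5: 1197 = 3·7^3 + 3·7^2 + 3·7; sub 8 for 7: 3·8^3 + 3·8^2 + 3·8; = 1752; G_6 = 1752−1 = 1751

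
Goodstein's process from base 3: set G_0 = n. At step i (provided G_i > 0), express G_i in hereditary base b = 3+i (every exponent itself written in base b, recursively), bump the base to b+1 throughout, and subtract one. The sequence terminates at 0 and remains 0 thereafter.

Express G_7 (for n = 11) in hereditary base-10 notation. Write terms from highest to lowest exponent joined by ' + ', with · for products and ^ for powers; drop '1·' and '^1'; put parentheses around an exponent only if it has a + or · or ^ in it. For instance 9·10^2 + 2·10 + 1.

11 —HB3→ 3^2 + 2 —bump→ 4^2 + 2 = 18 —(−1)→ 17
17 —HB4→ 4^2 + 1 —bump→ 5^2 + 1 = 26 —(−1)→ 25
25 —HB5→ 5^2 —bump→ 6^2 = 36 —(−1)→ 35
35 —HB6→ 5·6 + 5 —bump→ 5·7 + 5 = 40 —(−1)→ 39
39 —HB7→ 5·7 + 4 —bump→ 5·8 + 4 = 44 —(−1)→ 43
43 —HB8→ 5·8 + 3 —bump→ 5·9 + 3 = 48 —(−1)→ 47
47 —HB9→ 5·9 + 2 —bump→ 5·10 + 2 = 52 —(−1)→ 51

5·10 + 1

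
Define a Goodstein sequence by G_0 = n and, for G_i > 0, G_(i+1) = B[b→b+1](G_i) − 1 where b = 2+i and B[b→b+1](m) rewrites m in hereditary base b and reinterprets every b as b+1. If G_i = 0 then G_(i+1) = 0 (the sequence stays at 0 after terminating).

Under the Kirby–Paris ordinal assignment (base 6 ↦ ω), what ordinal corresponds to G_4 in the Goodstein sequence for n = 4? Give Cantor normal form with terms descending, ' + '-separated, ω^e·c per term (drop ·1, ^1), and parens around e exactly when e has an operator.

ω^2·2 + ω + 5

i=0: 4 = 2^2 (b=2); 2→3: 3^3 = 27; 27−1 = 26
i=1: 26 = 2·3^2 + 2·3 + 2 (b=3); 3→4: 2·4^2 + 2·4 + 2 = 42; 42−1 = 41
i=2: 41 = 2·4^2 + 2·4 + 1 (b=4); 4→5: 2·5^2 + 2·5 + 1 = 61; 61−1 = 60
i=3: 60 = 2·5^2 + 2·5 (b=5); 5→6: 2·6^2 + 2·6 = 84; 84−1 = 83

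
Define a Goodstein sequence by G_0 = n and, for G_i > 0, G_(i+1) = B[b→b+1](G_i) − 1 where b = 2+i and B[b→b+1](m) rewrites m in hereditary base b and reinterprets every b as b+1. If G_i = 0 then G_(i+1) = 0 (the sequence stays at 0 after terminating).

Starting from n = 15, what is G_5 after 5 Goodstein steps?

base 2: 15 = 2^(2 + 1) + 2^2 + 2 + 1; at 3: 3^(3 + 1) + 3^3 + 3 + 1 = 112; next = 111
base 3: 111 = 3^(3 + 1) + 3^3 + 3; at 4: 4^(4 + 1) + 4^4 + 4 = 1284; next = 1283
base 4: 1283 = 4^(4 + 1) + 4^4 + 3; at 5: 5^(5 + 1) + 5^5 + 3 = 18753; next = 18752
base 5: 18752 = 5^(5 + 1) + 5^5 + 2; at 6: 6^(6 + 1) + 6^6 + 2 = 326594; next = 326593
base 6: 326593 = 6^(6 + 1) + 6^6 + 1; at 7: 7^(7 + 1) + 7^7 + 1 = 6588345; next = 6588344
base 7: 6588344 = 7^(7 + 1) + 7^7; at 8: 8^(8 + 1) + 8^8 = 150994944; next = 150994943

6588344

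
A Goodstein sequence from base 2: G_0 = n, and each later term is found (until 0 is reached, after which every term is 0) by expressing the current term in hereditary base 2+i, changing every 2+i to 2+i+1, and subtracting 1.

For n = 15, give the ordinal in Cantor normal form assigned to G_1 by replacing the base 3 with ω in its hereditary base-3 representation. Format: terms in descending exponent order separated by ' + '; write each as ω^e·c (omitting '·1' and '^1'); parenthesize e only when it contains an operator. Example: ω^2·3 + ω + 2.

[0] 15 ≡ 2^(2 + 1) + 2^2 + 2 + 1 (base 2). Lift 3: 112. −1: 111.
[1] 111 ≡ 3^(3 + 1) + 3^3 + 3 (base 3). Lift 4: 1284. −1: 1283.

ω^(ω + 1) + ω^ω + ω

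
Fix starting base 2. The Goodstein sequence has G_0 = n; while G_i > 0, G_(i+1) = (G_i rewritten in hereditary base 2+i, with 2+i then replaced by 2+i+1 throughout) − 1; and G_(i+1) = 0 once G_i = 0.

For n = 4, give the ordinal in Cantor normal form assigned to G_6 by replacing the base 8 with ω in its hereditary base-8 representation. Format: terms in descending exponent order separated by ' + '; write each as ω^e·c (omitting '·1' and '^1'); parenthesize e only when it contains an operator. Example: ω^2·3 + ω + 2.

ω^2·2 + ω + 3

base 2: 4 = 2^2; at 3: 3^3 = 27; next = 26
base 3: 26 = 2·3^2 + 2·3 + 2; at 4: 2·4^2 + 2·4 + 2 = 42; next = 41
base 4: 41 = 2·4^2 + 2·4 + 1; at 5: 2·5^2 + 2·5 + 1 = 61; next = 60
base 5: 60 = 2·5^2 + 2·5; at 6: 2·6^2 + 2·6 = 84; next = 83
base 6: 83 = 2·6^2 + 6 + 5; at 7: 2·7^2 + 7 + 5 = 110; next = 109
base 7: 109 = 2·7^2 + 7 + 4; at 8: 2·8^2 + 8 + 4 = 140; next = 139
base 8: 139 = 2·8^2 + 8 + 3; at 9: 2·9^2 + 9 + 3 = 174; next = 173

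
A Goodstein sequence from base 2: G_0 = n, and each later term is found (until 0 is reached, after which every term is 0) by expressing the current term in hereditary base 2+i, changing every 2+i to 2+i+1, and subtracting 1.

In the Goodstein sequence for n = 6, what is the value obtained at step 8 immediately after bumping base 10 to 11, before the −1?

G_0=6  [base 2] 2^2 + 2  →[2↦3]→  3^3 + 3 = 30  −1 ⇒ G_1=29
G_1=29  [base 3] 3^3 + 2  →[3↦4]→  4^4 + 2 = 258  −1 ⇒ G_2=257
G_2=257  [base 4] 4^4 + 1  →[4↦5]→  5^5 + 1 = 3126  −1 ⇒ G_3=3125
G_3=3125  [base 5] 5^5  →[5↦6]→  6^6 = 46656  −1 ⇒ G_4=46655
G_4=46655  [base 6] 5·6^5 + 5·6^4 + 5·6^3 + 5·6^2 + 5·6 + 5  →[6↦7]→  5·7^5 + 5·7^4 + 5·7^3 + 5·7^2 + 5·7 + 5 = 98040  −1 ⇒ G_5=98039
G_5=98039  [base 7] 5·7^5 + 5·7^4 + 5·7^3 + 5·7^2 + 5·7 + 4  →[7↦8]→  5·8^5 + 5·8^4 + 5·8^3 + 5·8^2 + 5·8 + 4 = 187244  −1 ⇒ G_6=187243
G_6=187243  [base 8] 5·8^5 + 5·8^4 + 5·8^3 + 5·8^2 + 5·8 + 3  →[8↦9]→  5·9^5 + 5·9^4 + 5·9^3 + 5·9^2 + 5·9 + 3 = 332148  −1 ⇒ G_7=332147
G_7=332147  [base 9] 5·9^5 + 5·9^4 + 5·9^3 + 5·9^2 + 5·9 + 2  →[9↦10]→  5·10^5 + 5·10^4 + 5·10^3 + 5·10^2 + 5·10 + 2 = 555552  −1 ⇒ G_8=555551

885776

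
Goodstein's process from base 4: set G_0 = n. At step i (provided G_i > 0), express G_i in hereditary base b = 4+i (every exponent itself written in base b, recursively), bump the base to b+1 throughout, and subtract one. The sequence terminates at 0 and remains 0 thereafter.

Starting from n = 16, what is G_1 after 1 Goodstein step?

(0) 16|_4 = 4^2 ↦ 5^2|_5 = 25 ⇒ 24
(1) 24|_5 = 4·5 + 4 ↦ 4·6 + 4|_6 = 28 ⇒ 27

24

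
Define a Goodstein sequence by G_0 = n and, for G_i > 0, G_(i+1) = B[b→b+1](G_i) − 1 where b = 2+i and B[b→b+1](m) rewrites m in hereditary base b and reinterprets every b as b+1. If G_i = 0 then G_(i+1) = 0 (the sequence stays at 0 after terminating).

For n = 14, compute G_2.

G_0=14  [base 2] 2^(2 + 1) + 2^2 + 2  →[2↦3]→  3^(3 + 1) + 3^3 + 3 = 111  −1 ⇒ G_1=110
G_1=110  [base 3] 3^(3 + 1) + 3^3 + 2  →[3↦4]→  4^(4 + 1) + 4^4 + 2 = 1282  −1 ⇒ G_2=1281
G_2=1281  [base 4] 4^(4 + 1) + 4^4 + 1  →[4↦5]→  5^(5 + 1) + 5^5 + 1 = 18751  −1 ⇒ G_3=18750

1281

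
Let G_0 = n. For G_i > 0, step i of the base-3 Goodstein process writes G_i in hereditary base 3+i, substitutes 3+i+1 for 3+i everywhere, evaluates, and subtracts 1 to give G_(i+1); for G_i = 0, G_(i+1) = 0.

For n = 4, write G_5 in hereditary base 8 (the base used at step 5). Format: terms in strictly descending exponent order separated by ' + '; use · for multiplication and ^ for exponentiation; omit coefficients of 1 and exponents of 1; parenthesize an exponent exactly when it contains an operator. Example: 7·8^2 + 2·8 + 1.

4 —HB3→ 3 + 1 —bump→ 4 + 1 = 5 —(−1)→ 4
4 —HB4→ 4 —bump→ 5 = 5 —(−1)→ 4
4 —HB5→ 4 —bump→ 4 = 4 —(−1)→ 3
3 —HB6→ 3 —bump→ 3 = 3 —(−1)→ 2
2 —HB7→ 2 —bump→ 2 = 2 —(−1)→ 1
1 —HB8→ 1 —bump→ 1 = 1 —(−1)→ 0

1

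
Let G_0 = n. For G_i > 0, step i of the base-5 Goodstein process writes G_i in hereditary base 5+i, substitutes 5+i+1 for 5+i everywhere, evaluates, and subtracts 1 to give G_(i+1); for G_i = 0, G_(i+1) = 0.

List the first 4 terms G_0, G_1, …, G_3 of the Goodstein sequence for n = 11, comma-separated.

G_0=11  [base 5] 2·5 + 1  →[5↦6]→  2·6 + 1 = 13  −1 ⇒ G_1=12
G_1=12  [base 6] 2·6  →[6↦7]→  2·7 = 14  −1 ⇒ G_2=13
G_2=13  [base 7] 7 + 6  →[7↦8]→  8 + 6 = 14  −1 ⇒ G_3=13

11, 12, 13, 13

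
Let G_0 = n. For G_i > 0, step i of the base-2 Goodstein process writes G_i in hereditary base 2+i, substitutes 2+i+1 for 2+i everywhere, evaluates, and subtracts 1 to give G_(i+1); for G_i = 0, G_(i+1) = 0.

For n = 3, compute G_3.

3 —HB2→ 2 + 1 —bump→ 3 + 1 = 4 —(−1)→ 3
3 —HB3→ 3 —bump→ 4 = 4 —(−1)→ 3
3 —HB4→ 3 —bump→ 3 = 3 —(−1)→ 2
2 —HB5→ 2 —bump→ 2 = 2 —(−1)→ 1

2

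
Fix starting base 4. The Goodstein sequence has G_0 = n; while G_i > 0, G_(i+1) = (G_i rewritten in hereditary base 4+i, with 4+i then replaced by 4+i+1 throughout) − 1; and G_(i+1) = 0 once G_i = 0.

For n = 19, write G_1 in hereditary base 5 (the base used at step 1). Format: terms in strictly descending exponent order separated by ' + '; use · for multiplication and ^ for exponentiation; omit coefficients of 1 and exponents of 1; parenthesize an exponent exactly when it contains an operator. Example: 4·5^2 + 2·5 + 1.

5^2 + 2

[0] 19 ≡ 4^2 + 3 (base 4). Lift 5: 28. −1: 27.
[1] 27 ≡ 5^2 + 2 (base 5). Lift 6: 38. −1: 37.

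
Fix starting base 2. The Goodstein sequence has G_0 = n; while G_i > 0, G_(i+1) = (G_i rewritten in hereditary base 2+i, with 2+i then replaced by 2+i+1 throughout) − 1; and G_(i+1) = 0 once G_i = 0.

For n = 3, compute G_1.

G_0 = 3. HB_2(3) = 2 + 1. Bump = 4. G_1 = 3.
G_1 = 3. HB_3(3) = 3. Bump = 4. G_2 = 3.

3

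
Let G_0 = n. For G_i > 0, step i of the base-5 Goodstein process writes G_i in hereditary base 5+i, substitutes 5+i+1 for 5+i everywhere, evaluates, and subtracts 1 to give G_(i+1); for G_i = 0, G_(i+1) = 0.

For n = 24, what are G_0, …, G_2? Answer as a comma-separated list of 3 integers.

(0) 24|_5 = 4·5 + 4 ↦ 4·6 + 4|_6 = 28 ⇒ 27
(1) 27|_6 = 4·6 + 3 ↦ 4·7 + 3|_7 = 31 ⇒ 30

24, 27, 30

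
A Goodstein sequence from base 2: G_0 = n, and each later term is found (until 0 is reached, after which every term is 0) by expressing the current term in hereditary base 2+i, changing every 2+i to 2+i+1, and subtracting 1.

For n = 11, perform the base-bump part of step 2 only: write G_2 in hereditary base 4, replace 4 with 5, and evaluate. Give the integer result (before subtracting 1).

15628

[0] 11 ≡ 2^(2 + 1) + 2 + 1 (base 2). Lift 3: 85. −1: 84.
[1] 84 ≡ 3^(3 + 1) + 3 (base 3). Lift 4: 1028. −1: 1027.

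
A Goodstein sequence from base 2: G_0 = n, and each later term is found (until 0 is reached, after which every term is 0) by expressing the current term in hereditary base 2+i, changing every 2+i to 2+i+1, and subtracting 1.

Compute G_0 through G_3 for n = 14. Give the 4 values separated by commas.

base 2: 14 = 2^(2 + 1) + 2^2 + 2; at 3: 3^(3 + 1) + 3^3 + 3 = 111; next = 110
base 3: 110 = 3^(3 + 1) + 3^3 + 2; at 4: 4^(4 + 1) + 4^4 + 2 = 1282; next = 1281
base 4: 1281 = 4^(4 + 1) + 4^4 + 1; at 5: 5^(5 + 1) + 5^5 + 1 = 18751; next = 18750

14, 110, 1281, 18750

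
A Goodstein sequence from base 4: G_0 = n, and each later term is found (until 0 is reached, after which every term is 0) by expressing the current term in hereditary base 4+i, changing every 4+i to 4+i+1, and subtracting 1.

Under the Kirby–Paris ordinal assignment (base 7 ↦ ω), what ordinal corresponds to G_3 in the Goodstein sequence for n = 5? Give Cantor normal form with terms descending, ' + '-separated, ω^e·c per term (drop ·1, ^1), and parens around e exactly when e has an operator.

4

G_0 = 5. HB_4(5) = 4 + 1. Bump = 6. G_1 = 5.
G_1 = 5. HB_5(5) = 5. Bump = 6. G_2 = 5.
G_2 = 5. HB_6(5) = 5. Bump = 5. G_3 = 4.
G_3 = 4. HB_7(4) = 4. Bump = 4. G_4 = 3.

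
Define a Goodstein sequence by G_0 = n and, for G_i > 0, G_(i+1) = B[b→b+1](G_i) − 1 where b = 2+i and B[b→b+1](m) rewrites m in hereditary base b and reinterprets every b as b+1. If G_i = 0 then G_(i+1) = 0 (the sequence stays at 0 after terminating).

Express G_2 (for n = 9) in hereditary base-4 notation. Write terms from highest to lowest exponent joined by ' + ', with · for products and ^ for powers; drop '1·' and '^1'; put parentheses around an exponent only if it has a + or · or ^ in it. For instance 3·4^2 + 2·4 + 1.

3·4^4 + 3·4^3 + 3·4^2 + 3·4 + 3

base 2: 9 = 2^(2 + 1) + 1; at 3: 3^(3 + 1) + 1 = 82; next = 81
base 3: 81 = 3^(3 + 1); at 4: 4^(4 + 1) = 1024; next = 1023
base 4: 1023 = 3·4^4 + 3·4^3 + 3·4^2 + 3·4 + 3; at 5: 3·5^5 + 3·5^3 + 3·5^2 + 3·5 + 3 = 9843; next = 9842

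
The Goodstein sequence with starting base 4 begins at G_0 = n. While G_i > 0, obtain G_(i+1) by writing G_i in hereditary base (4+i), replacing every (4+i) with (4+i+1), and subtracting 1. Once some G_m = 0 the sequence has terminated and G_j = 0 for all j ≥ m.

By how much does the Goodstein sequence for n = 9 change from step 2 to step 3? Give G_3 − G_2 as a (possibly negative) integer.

0

step 0: 9 = 2·4 + 1; sub 5 for 4: 2·5 + 1; = 11; G_1 = 11−1 = 10
step 1: 10 = 2·5; sub 6 for 5: 2·6; = 12; G_2 = 12−1 = 11
step 2: 11 = 6 + 5; sub 7 for 6: 7 + 5; = 12; G_3 = 12−1 = 11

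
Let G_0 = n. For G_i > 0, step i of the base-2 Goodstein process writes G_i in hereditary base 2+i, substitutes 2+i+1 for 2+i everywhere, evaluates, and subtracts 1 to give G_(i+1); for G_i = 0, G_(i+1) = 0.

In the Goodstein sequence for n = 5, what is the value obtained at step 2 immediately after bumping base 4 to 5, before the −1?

468

(0) 5|_2 = 2^2 + 1 ↦ 3^3 + 1|_3 = 28 ⇒ 27
(1) 27|_3 = 3^3 ↦ 4^4|_4 = 256 ⇒ 255
(2) 255|_4 = 3·4^3 + 3·4^2 + 3·4 + 3 ↦ 3·5^3 + 3·5^2 + 3·5 + 3|_5 = 468 ⇒ 467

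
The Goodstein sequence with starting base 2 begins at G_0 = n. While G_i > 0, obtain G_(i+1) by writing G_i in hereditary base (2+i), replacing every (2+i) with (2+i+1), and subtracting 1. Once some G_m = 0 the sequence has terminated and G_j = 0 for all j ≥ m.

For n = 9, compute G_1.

G_0=9  [base 2] 2^(2 + 1) + 1  →[2↦3]→  3^(3 + 1) + 1 = 82  −1 ⇒ G_1=81
G_1=81  [base 3] 3^(3 + 1)  →[3↦4]→  4^(4 + 1) = 1024  −1 ⇒ G_2=1023

81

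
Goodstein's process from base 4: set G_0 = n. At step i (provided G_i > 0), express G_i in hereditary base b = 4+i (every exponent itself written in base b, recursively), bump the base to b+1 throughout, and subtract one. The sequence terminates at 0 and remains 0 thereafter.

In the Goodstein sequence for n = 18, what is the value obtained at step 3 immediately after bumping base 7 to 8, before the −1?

54

18 —HB4→ 4^2 + 2 —bump→ 5^2 + 2 = 27 —(−1)→ 26
26 —HB5→ 5^2 + 1 —bump→ 6^2 + 1 = 37 —(−1)→ 36
36 —HB6→ 6^2 —bump→ 7^2 = 49 —(−1)→ 48
48 —HB7→ 6·7 + 6 —bump→ 6·8 + 6 = 54 —(−1)→ 53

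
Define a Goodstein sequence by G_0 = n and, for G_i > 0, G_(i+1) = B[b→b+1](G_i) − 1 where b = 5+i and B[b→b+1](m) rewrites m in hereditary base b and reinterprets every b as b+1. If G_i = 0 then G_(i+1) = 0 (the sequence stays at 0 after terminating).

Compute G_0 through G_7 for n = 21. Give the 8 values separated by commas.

21, 24, 27, 29, 31, 33, 35, 37

21 —HB5→ 4·5 + 1 —bump→ 4·6 + 1 = 25 —(−1)→ 24
24 —HB6→ 4·6 —bump→ 4·7 = 28 —(−1)→ 27
27 —HB7→ 3·7 + 6 —bump→ 3·8 + 6 = 30 —(−1)→ 29
29 —HB8→ 3·8 + 5 —bump→ 3·9 + 5 = 32 —(−1)→ 31
31 —HB9→ 3·9 + 4 —bump→ 3·10 + 4 = 34 —(−1)→ 33
33 —HB10→ 3·10 + 3 —bump→ 3·11 + 3 = 36 —(−1)→ 35
35 —HB11→ 3·11 + 2 —bump→ 3·12 + 2 = 38 —(−1)→ 37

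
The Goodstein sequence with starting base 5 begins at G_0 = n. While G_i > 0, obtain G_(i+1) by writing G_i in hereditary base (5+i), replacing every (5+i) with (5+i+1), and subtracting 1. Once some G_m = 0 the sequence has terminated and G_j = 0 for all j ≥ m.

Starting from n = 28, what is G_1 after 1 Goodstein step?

38

step 0: 28 = 5^2 + 3; sub 6 for 5: 6^2 + 3; = 39; G_1 = 39−1 = 38
step 1: 38 = 6^2 + 2; sub 7 for 6: 7^2 + 2; = 51; G_2 = 51−1 = 50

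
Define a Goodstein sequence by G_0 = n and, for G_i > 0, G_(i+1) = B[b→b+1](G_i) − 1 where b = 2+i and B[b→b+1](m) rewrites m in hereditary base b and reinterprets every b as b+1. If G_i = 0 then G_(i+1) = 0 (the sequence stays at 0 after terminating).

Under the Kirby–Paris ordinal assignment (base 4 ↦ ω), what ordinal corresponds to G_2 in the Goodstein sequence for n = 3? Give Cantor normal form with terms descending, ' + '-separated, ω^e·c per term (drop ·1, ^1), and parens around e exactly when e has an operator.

3

step 0: 3 = 2 + 1; sub 3 for 2: 3 + 1; = 4; G_1 = 4−1 = 3
step 1: 3 = 3; sub 4 for 3: 4; = 4; G_2 = 4−1 = 3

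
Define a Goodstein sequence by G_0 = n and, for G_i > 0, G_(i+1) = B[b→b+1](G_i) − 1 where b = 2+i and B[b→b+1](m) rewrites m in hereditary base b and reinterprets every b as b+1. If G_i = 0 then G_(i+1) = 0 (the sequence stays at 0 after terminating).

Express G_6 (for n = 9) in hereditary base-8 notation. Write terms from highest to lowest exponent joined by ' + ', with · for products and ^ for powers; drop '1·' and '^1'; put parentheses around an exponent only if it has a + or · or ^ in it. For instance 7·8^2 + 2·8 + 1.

3·8^8 + 3·8^3 + 3·8^2 + 2·8 + 7

base 2: 9 = 2^(2 + 1) + 1; at 3: 3^(3 + 1) + 1 = 82; next = 81
base 3: 81 = 3^(3 + 1); at 4: 4^(4 + 1) = 1024; next = 1023
base 4: 1023 = 3·4^4 + 3·4^3 + 3·4^2 + 3·4 + 3; at 5: 3·5^5 + 3·5^3 + 3·5^2 + 3·5 + 3 = 9843; next = 9842
base 5: 9842 = 3·5^5 + 3·5^3 + 3·5^2 + 3·5 + 2; at 6: 3·6^6 + 3·6^3 + 3·6^2 + 3·6 + 2 = 140744; next = 140743
base 6: 140743 = 3·6^6 + 3·6^3 + 3·6^2 + 3·6 + 1; at 7: 3·7^7 + 3·7^3 + 3·7^2 + 3·7 + 1 = 2471827; next = 2471826
base 7: 2471826 = 3·7^7 + 3·7^3 + 3·7^2 + 3·7; at 8: 3·8^8 + 3·8^3 + 3·8^2 + 3·8 = 50333400; next = 50333399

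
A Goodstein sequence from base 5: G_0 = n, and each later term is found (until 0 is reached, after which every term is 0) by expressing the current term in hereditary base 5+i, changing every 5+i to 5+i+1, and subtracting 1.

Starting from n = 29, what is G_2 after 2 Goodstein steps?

51

G_0 = 29. HB_5(29) = 5^2 + 4. Bump = 40. G_1 = 39.
G_1 = 39. HB_6(39) = 6^2 + 3. Bump = 52. G_2 = 51.
G_2 = 51. HB_7(51) = 7^2 + 2. Bump = 66. G_3 = 65.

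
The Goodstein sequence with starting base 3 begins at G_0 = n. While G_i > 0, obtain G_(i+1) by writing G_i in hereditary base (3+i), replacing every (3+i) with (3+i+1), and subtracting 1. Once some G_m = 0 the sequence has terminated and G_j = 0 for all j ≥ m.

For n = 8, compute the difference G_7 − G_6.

0

base 3: 8 = 2·3 + 2; at 4: 2·4 + 2 = 10; next = 9
base 4: 9 = 2·4 + 1; at 5: 2·5 + 1 = 11; next = 10
base 5: 10 = 2·5; at 6: 2·6 = 12; next = 11
base 6: 11 = 6 + 5; at 7: 7 + 5 = 12; next = 11
base 7: 11 = 7 + 4; at 8: 8 + 4 = 12; next = 11
base 8: 11 = 8 + 3; at 9: 9 + 3 = 12; next = 11
base 9: 11 = 9 + 2; at 10: 10 + 2 = 12; next = 11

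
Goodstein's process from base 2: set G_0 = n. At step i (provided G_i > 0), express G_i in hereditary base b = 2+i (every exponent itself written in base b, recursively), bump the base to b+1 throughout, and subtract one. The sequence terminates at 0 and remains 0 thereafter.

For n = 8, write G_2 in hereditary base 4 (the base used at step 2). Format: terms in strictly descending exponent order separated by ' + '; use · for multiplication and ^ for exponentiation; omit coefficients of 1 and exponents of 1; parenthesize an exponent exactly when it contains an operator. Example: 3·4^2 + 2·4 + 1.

2·4^4 + 2·4^2 + 2·4 + 1

base 2: 8 = 2^(2 + 1); at 3: 3^(3 + 1) = 81; next = 80
base 3: 80 = 2·3^3 + 2·3^2 + 2·3 + 2; at 4: 2·4^4 + 2·4^2 + 2·4 + 2 = 554; next = 553
base 4: 553 = 2·4^4 + 2·4^2 + 2·4 + 1; at 5: 2·5^5 + 2·5^2 + 2·5 + 1 = 6311; next = 6310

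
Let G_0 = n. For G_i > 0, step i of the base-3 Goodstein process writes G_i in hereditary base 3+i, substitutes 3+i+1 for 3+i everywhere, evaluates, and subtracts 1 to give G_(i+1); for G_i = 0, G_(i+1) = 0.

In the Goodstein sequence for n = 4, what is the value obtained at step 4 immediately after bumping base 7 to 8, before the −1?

2

i=0: 4 = 3 + 1 (b=3); 3→4: 4 + 1 = 5; 5−1 = 4
i=1: 4 = 4 (b=4); 4→5: 5 = 5; 5−1 = 4
i=2: 4 = 4 (b=5); 5→6: 4 = 4; 4−1 = 3
i=3: 3 = 3 (b=6); 6→7: 3 = 3; 3−1 = 2
i=4: 2 = 2 (b=7); 7→8: 2 = 2; 2−1 = 1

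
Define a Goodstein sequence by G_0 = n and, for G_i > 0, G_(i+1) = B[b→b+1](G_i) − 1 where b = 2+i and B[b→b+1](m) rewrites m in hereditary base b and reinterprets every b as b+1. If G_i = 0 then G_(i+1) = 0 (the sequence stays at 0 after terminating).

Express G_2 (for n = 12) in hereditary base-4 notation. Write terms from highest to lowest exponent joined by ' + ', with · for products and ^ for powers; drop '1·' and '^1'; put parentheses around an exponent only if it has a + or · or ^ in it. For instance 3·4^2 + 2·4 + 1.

4^(4 + 1) + 2·4^2 + 2·4 + 1

i=0: 12 = 2^(2 + 1) + 2^2 (b=2); 2→3: 3^(3 + 1) + 3^3 = 108; 108−1 = 107
i=1: 107 = 3^(3 + 1) + 2·3^2 + 2·3 + 2 (b=3); 3→4: 4^(4 + 1) + 2·4^2 + 2·4 + 2 = 1066; 1066−1 = 1065
i=2: 1065 = 4^(4 + 1) + 2·4^2 + 2·4 + 1 (b=4); 4→5: 5^(5 + 1) + 2·5^2 + 2·5 + 1 = 15686; 15686−1 = 15685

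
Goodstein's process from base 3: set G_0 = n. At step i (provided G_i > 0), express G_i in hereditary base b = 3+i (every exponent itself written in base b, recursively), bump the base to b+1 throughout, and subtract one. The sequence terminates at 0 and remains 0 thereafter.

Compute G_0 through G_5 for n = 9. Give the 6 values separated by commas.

i=0: 9 = 3^2 (b=3); 3→4: 4^2 = 16; 16−1 = 15
i=1: 15 = 3·4 + 3 (b=4); 4→5: 3·5 + 3 = 18; 18−1 = 17
i=2: 17 = 3·5 + 2 (b=5); 5→6: 3·6 + 2 = 20; 20−1 = 19
i=3: 19 = 3·6 + 1 (b=6); 6→7: 3·7 + 1 = 22; 22−1 = 21
i=4: 21 = 3·7 (b=7); 7→8: 3·8 = 24; 24−1 = 23

9, 15, 17, 19, 21, 23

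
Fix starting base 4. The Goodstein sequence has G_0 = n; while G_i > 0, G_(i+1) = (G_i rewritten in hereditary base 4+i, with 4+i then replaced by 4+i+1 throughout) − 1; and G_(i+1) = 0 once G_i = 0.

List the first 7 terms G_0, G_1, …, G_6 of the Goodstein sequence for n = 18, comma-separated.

base 4: 18 = 4^2 + 2; at 5: 5^2 + 2 = 27; next = 26
base 5: 26 = 5^2 + 1; at 6: 6^2 + 1 = 37; next = 36
base 6: 36 = 6^2; at 7: 7^2 = 49; next = 48
base 7: 48 = 6·7 + 6; at 8: 6·8 + 6 = 54; next = 53
base 8: 53 = 6·8 + 5; at 9: 6·9 + 5 = 59; next = 58
base 9: 58 = 6·9 + 4; at 10: 6·10 + 4 = 64; next = 63

18, 26, 36, 48, 53, 58, 63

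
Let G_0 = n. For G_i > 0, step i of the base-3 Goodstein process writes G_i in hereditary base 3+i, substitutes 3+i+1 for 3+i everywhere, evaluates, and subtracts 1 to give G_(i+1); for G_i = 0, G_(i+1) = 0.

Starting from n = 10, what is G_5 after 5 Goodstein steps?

G_0=10  [base 3] 3^2 + 1  →[3↦4]→  4^2 + 1 = 17  −1 ⇒ G_1=16
G_1=16  [base 4] 4^2  →[4↦5]→  5^2 = 25  −1 ⇒ G_2=24
G_2=24  [base 5] 4·5 + 4  →[5↦6]→  4·6 + 4 = 28  −1 ⇒ G_3=27
G_3=27  [base 6] 4·6 + 3  →[6↦7]→  4·7 + 3 = 31  −1 ⇒ G_4=30
G_4=30  [base 7] 4·7 + 2  →[7↦8]→  4·8 + 2 = 34  −1 ⇒ G_5=33
G_5=33  [base 8] 4·8 + 1  →[8↦9]→  4·9 + 1 = 37  −1 ⇒ G_6=36

33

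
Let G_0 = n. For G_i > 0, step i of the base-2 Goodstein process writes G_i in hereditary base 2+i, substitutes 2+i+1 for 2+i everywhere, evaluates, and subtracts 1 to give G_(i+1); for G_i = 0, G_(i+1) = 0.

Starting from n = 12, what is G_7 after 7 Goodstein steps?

G_0 = 12. HB_2(12) = 2^(2 + 1) + 2^2. Bump = 108. G_1 = 107.
G_1 = 107. HB_3(107) = 3^(3 + 1) + 2·3^2 + 2·3 + 2. Bump = 1066. G_2 = 1065.
G_2 = 1065. HB_4(1065) = 4^(4 + 1) + 2·4^2 + 2·4 + 1. Bump = 15686. G_3 = 15685.
G_3 = 15685. HB_5(15685) = 5^(5 + 1) + 2·5^2 + 2·5. Bump = 280020. G_4 = 280019.
G_4 = 280019. HB_6(280019) = 6^(6 + 1) + 2·6^2 + 6 + 5. Bump = 5764911. G_5 = 5764910.
G_5 = 5764910. HB_7(5764910) = 7^(7 + 1) + 2·7^2 + 7 + 4. Bump = 134217868. G_6 = 134217867.
G_6 = 134217867. HB_8(134217867) = 8^(8 + 1) + 2·8^2 + 8 + 3. Bump = 3486784575. G_7 = 3486784574.

3486784574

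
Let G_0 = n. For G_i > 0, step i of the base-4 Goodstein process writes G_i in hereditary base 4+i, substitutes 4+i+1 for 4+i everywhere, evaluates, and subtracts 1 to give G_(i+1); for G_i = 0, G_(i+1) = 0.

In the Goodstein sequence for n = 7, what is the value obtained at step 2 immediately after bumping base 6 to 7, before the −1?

8

step 0: 7 = 4 + 3; sub 5 for 4: 5 + 3; = 8; G_1 = 8−1 = 7
step 1: 7 = 5 + 2; sub 6 for 5: 6 + 2; = 8; G_2 = 8−1 = 7
step 2: 7 = 6 + 1; sub 7 for 6: 7 + 1; = 8; G_3 = 8−1 = 7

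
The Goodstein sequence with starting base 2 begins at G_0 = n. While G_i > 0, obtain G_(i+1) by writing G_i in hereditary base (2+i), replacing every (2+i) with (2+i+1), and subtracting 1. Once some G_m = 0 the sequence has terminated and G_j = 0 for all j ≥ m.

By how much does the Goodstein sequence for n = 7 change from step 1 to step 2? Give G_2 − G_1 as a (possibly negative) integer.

229

(0) 7|_2 = 2^2 + 2 + 1 ↦ 3^3 + 3 + 1|_3 = 31 ⇒ 30
(1) 30|_3 = 3^3 + 3 ↦ 4^4 + 4|_4 = 260 ⇒ 259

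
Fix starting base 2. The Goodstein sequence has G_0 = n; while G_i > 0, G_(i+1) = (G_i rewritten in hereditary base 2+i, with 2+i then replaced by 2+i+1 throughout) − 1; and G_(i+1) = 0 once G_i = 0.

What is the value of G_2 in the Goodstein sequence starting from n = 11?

1027

i=0: 11 = 2^(2 + 1) + 2 + 1 (b=2); 2→3: 3^(3 + 1) + 3 + 1 = 85; 85−1 = 84
i=1: 84 = 3^(3 + 1) + 3 (b=3); 3→4: 4^(4 + 1) + 4 = 1028; 1028−1 = 1027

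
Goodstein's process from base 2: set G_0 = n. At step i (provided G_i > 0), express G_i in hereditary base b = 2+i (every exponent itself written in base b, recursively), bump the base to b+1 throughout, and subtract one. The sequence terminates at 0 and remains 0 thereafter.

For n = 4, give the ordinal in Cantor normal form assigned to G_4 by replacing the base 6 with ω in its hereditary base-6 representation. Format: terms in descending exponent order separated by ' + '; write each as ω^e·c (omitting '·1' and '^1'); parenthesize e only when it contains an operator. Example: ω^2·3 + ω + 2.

i=0: 4 = 2^2 (b=2); 2→3: 3^3 = 27; 27−1 = 26
i=1: 26 = 2·3^2 + 2·3 + 2 (b=3); 3→4: 2·4^2 + 2·4 + 2 = 42; 42−1 = 41
i=2: 41 = 2·4^2 + 2·4 + 1 (b=4); 4→5: 2·5^2 + 2·5 + 1 = 61; 61−1 = 60
i=3: 60 = 2·5^2 + 2·5 (b=5); 5→6: 2·6^2 + 2·6 = 84; 84−1 = 83
i=4: 83 = 2·6^2 + 6 + 5 (b=6); 6→7: 2·7^2 + 7 + 5 = 110; 110−1 = 109

ω^2·2 + ω + 5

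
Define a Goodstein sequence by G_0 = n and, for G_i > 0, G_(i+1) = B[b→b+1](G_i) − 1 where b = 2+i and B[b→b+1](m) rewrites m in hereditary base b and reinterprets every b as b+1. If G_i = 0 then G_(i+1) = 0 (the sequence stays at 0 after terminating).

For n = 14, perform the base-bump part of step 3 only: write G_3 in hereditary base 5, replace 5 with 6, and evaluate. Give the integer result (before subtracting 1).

326592

i=0: 14 = 2^(2 + 1) + 2^2 + 2 (b=2); 2→3: 3^(3 + 1) + 3^3 + 3 = 111; 111−1 = 110
i=1: 110 = 3^(3 + 1) + 3^3 + 2 (b=3); 3→4: 4^(4 + 1) + 4^4 + 2 = 1282; 1282−1 = 1281
i=2: 1281 = 4^(4 + 1) + 4^4 + 1 (b=4); 4→5: 5^(5 + 1) + 5^5 + 1 = 18751; 18751−1 = 18750
i=3: 18750 = 5^(5 + 1) + 5^5 (b=5); 5→6: 6^(6 + 1) + 6^6 = 326592; 326592−1 = 326591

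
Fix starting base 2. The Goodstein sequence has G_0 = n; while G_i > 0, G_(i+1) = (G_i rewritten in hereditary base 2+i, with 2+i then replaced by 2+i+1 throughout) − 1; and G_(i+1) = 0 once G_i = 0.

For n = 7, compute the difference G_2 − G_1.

229

G_0=7  [base 2] 2^2 + 2 + 1  →[2↦3]→  3^3 + 3 + 1 = 31  −1 ⇒ G_1=30
G_1=30  [base 3] 3^3 + 3  →[3↦4]→  4^4 + 4 = 260  −1 ⇒ G_2=259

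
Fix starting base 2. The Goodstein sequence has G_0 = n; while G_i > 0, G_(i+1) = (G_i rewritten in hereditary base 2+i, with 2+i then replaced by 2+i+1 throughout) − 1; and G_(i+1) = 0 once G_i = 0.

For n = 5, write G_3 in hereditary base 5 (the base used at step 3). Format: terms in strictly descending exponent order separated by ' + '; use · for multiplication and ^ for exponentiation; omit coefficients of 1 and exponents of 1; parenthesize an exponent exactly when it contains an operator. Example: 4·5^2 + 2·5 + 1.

3·5^3 + 3·5^2 + 3·5 + 2

G_0 = 5. HB_2(5) = 2^2 + 1. Bump = 28. G_1 = 27.
G_1 = 27. HB_3(27) = 3^3. Bump = 256. G_2 = 255.
G_2 = 255. HB_4(255) = 3·4^3 + 3·4^2 + 3·4 + 3. Bump = 468. G_3 = 467.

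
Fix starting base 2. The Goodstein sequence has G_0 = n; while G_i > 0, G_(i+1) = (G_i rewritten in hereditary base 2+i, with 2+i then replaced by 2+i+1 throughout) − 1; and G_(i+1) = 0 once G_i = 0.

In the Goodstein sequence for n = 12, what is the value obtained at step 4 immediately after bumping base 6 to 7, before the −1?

12 —HB2→ 2^(2 + 1) + 2^2 —bump→ 3^(3 + 1) + 3^3 = 108 —(−1)→ 107
107 —HB3→ 3^(3 + 1) + 2·3^2 + 2·3 + 2 —bump→ 4^(4 + 1) + 2·4^2 + 2·4 + 2 = 1066 —(−1)→ 1065
1065 —HB4→ 4^(4 + 1) + 2·4^2 + 2·4 + 1 —bump→ 5^(5 + 1) + 2·5^2 + 2·5 + 1 = 15686 —(−1)→ 15685
15685 —HB5→ 5^(5 + 1) + 2·5^2 + 2·5 —bump→ 6^(6 + 1) + 2·6^2 + 2·6 = 280020 —(−1)→ 280019
280019 —HB6→ 6^(6 + 1) + 2·6^2 + 6 + 5 —bump→ 7^(7 + 1) + 2·7^2 + 7 + 5 = 5764911 —(−1)→ 5764910

5764911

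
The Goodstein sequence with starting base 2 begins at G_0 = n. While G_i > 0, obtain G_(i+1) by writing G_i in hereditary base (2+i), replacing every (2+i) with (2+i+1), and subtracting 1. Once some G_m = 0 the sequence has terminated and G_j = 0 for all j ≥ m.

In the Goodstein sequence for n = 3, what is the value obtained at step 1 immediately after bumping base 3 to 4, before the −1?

4

G_0 = 3. HB_2(3) = 2 + 1. Bump = 4. G_1 = 3.
G_1 = 3. HB_3(3) = 3. Bump = 4. G_2 = 3.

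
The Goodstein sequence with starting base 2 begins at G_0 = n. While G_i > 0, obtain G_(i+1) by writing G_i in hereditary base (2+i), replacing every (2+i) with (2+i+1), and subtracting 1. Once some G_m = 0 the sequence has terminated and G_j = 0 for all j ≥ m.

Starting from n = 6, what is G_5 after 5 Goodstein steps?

98039

G_0=6  [base 2] 2^2 + 2  →[2↦3]→  3^3 + 3 = 30  −1 ⇒ G_1=29
G_1=29  [base 3] 3^3 + 2  →[3↦4]→  4^4 + 2 = 258  −1 ⇒ G_2=257
G_2=257  [base 4] 4^4 + 1  →[4↦5]→  5^5 + 1 = 3126  −1 ⇒ G_3=3125
G_3=3125  [base 5] 5^5  →[5↦6]→  6^6 = 46656  −1 ⇒ G_4=46655
G_4=46655  [base 6] 5·6^5 + 5·6^4 + 5·6^3 + 5·6^2 + 5·6 + 5  →[6↦7]→  5·7^5 + 5·7^4 + 5·7^3 + 5·7^2 + 5·7 + 5 = 98040  −1 ⇒ G_5=98039
G_5=98039  [base 7] 5·7^5 + 5·7^4 + 5·7^3 + 5·7^2 + 5·7 + 4  →[7↦8]→  5·8^5 + 5·8^4 + 5·8^3 + 5·8^2 + 5·8 + 4 = 187244  −1 ⇒ G_6=187243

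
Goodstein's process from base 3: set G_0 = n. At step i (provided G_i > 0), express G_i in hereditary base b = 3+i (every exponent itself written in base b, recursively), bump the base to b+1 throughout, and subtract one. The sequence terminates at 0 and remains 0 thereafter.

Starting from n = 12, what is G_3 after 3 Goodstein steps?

[0] 12 ≡ 3^2 + 3 (base 3). Lift 4: 20. −1: 19.
[1] 19 ≡ 4^2 + 3 (base 4). Lift 5: 28. −1: 27.
[2] 27 ≡ 5^2 + 2 (base 5). Lift 6: 38. −1: 37.
[3] 37 ≡ 6^2 + 1 (base 6). Lift 7: 50. −1: 49.

37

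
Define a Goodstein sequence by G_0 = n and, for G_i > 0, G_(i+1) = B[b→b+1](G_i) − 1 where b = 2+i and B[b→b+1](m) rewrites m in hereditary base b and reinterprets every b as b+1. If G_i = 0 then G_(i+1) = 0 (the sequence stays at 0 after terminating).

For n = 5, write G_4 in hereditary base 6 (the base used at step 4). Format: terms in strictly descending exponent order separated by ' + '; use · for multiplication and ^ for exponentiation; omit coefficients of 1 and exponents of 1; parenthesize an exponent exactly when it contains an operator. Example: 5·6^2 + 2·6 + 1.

3·6^3 + 3·6^2 + 3·6 + 1

i=0: 5 = 2^2 + 1 (b=2); 2→3: 3^3 + 1 = 28; 28−1 = 27
i=1: 27 = 3^3 (b=3); 3→4: 4^4 = 256; 256−1 = 255
i=2: 255 = 3·4^3 + 3·4^2 + 3·4 + 3 (b=4); 4→5: 3·5^3 + 3·5^2 + 3·5 + 3 = 468; 468−1 = 467
i=3: 467 = 3·5^3 + 3·5^2 + 3·5 + 2 (b=5); 5→6: 3·6^3 + 3·6^2 + 3·6 + 2 = 776; 776−1 = 775
i=4: 775 = 3·6^3 + 3·6^2 + 3·6 + 1 (b=6); 6→7: 3·7^3 + 3·7^2 + 3·7 + 1 = 1198; 1198−1 = 1197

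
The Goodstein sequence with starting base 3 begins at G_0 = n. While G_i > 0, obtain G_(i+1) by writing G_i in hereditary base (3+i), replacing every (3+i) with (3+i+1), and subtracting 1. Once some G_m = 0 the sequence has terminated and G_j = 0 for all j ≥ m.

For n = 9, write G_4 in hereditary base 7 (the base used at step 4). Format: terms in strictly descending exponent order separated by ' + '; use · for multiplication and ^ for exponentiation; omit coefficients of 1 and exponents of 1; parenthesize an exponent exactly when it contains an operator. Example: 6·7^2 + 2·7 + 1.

3·7

(0) 9|_3 = 3^2 ↦ 4^2|_4 = 16 ⇒ 15
(1) 15|_4 = 3·4 + 3 ↦ 3·5 + 3|_5 = 18 ⇒ 17
(2) 17|_5 = 3·5 + 2 ↦ 3·6 + 2|_6 = 20 ⇒ 19
(3) 19|_6 = 3·6 + 1 ↦ 3·7 + 1|_7 = 22 ⇒ 21
(4) 21|_7 = 3·7 ↦ 3·8|_8 = 24 ⇒ 23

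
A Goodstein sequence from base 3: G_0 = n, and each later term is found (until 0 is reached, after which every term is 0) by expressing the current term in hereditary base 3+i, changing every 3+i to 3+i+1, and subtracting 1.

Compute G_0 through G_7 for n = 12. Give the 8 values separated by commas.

12, 19, 27, 37, 49, 63, 69, 75

i=0: 12 = 3^2 + 3 (b=3); 3→4: 4^2 + 4 = 20; 20−1 = 19
i=1: 19 = 4^2 + 3 (b=4); 4→5: 5^2 + 3 = 28; 28−1 = 27
i=2: 27 = 5^2 + 2 (b=5); 5→6: 6^2 + 2 = 38; 38−1 = 37
i=3: 37 = 6^2 + 1 (b=6); 6→7: 7^2 + 1 = 50; 50−1 = 49
i=4: 49 = 7^2 (b=7); 7→8: 8^2 = 64; 64−1 = 63
i=5: 63 = 7·8 + 7 (b=8); 8→9: 7·9 + 7 = 70; 70−1 = 69
i=6: 69 = 7·9 + 6 (b=9); 9→10: 7·10 + 6 = 76; 76−1 = 75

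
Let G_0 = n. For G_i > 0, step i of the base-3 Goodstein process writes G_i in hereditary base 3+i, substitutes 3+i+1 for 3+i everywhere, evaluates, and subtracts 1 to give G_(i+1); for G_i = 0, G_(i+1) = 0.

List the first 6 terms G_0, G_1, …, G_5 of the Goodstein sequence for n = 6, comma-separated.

G_0 = 6. HB_3(6) = 2·3. Bump = 8. G_1 = 7.
G_1 = 7. HB_4(7) = 4 + 3. Bump = 8. G_2 = 7.
G_2 = 7. HB_5(7) = 5 + 2. Bump = 8. G_3 = 7.
G_3 = 7. HB_6(7) = 6 + 1. Bump = 8. G_4 = 7.
G_4 = 7. HB_7(7) = 7. Bump = 8. G_5 = 7.

6, 7, 7, 7, 7, 7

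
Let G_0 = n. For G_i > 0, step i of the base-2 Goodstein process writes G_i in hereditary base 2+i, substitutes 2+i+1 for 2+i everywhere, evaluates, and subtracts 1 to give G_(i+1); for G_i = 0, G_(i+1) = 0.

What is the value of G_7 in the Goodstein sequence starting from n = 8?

774841151

G_0=8  [base 2] 2^(2 + 1)  →[2↦3]→  3^(3 + 1) = 81  −1 ⇒ G_1=80
G_1=80  [base 3] 2·3^3 + 2·3^2 + 2·3 + 2  →[3↦4]→  2·4^4 + 2·4^2 + 2·4 + 2 = 554  −1 ⇒ G_2=553
G_2=553  [base 4] 2·4^4 + 2·4^2 + 2·4 + 1  →[4↦5]→  2·5^5 + 2·5^2 + 2·5 + 1 = 6311  −1 ⇒ G_3=6310
G_3=6310  [base 5] 2·5^5 + 2·5^2 + 2·5  →[5↦6]→  2·6^6 + 2·6^2 + 2·6 = 93396  −1 ⇒ G_4=93395
G_4=93395  [base 6] 2·6^6 + 2·6^2 + 6 + 5  →[6↦7]→  2·7^7 + 2·7^2 + 7 + 5 = 1647196  −1 ⇒ G_5=1647195
G_5=1647195  [base 7] 2·7^7 + 2·7^2 + 7 + 4  →[7↦8]→  2·8^8 + 2·8^2 + 8 + 4 = 33554572  −1 ⇒ G_6=33554571
G_6=33554571  [base 8] 2·8^8 + 2·8^2 + 8 + 3  →[8↦9]→  2·9^9 + 2·9^2 + 9 + 3 = 774841152  −1 ⇒ G_7=774841151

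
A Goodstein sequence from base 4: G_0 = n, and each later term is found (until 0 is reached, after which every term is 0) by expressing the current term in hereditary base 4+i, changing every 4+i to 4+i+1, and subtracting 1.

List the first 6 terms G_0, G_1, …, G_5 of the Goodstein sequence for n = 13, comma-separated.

13, 15, 17, 18, 19, 20

(0) 13|_4 = 3·4 + 1 ↦ 3·5 + 1|_5 = 16 ⇒ 15
(1) 15|_5 = 3·5 ↦ 3·6|_6 = 18 ⇒ 17
(2) 17|_6 = 2·6 + 5 ↦ 2·7 + 5|_7 = 19 ⇒ 18
(3) 18|_7 = 2·7 + 4 ↦ 2·8 + 4|_8 = 20 ⇒ 19
(4) 19|_8 = 2·8 + 3 ↦ 2·9 + 3|_9 = 21 ⇒ 20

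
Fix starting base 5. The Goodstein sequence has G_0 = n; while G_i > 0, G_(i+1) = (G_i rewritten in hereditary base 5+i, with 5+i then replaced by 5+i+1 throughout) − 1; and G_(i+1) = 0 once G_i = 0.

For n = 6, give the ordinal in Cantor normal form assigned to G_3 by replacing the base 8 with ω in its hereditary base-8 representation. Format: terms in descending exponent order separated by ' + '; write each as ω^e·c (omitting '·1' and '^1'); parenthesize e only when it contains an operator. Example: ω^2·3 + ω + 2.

G_0=6  [base 5] 5 + 1  →[5↦6]→  6 + 1 = 7  −1 ⇒ G_1=6
G_1=6  [base 6] 6  →[6↦7]→  7 = 7  −1 ⇒ G_2=6
G_2=6  [base 7] 6  →[7↦8]→  6 = 6  −1 ⇒ G_3=5
G_3=5  [base 8] 5  →[8↦9]→  5 = 5  −1 ⇒ G_4=4

5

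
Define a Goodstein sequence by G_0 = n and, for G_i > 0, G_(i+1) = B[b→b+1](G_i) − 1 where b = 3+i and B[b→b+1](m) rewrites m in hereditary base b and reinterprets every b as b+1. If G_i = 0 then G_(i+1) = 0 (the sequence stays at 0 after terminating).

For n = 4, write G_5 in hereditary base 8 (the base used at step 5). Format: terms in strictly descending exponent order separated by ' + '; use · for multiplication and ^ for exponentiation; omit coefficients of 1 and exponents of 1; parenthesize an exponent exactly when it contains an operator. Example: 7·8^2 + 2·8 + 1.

G_0=4  [base 3] 3 + 1  →[3↦4]→  4 + 1 = 5  −1 ⇒ G_1=4
G_1=4  [base 4] 4  →[4↦5]→  5 = 5  −1 ⇒ G_2=4
G_2=4  [base 5] 4  →[5↦6]→  4 = 4  −1 ⇒ G_3=3
G_3=3  [base 6] 3  →[6↦7]→  3 = 3  −1 ⇒ G_4=2
G_4=2  [base 7] 2  →[7↦8]→  2 = 2  −1 ⇒ G_5=1
G_5=1  [base 8] 1  →[8↦9]→  1 = 1  −1 ⇒ G_6=0

1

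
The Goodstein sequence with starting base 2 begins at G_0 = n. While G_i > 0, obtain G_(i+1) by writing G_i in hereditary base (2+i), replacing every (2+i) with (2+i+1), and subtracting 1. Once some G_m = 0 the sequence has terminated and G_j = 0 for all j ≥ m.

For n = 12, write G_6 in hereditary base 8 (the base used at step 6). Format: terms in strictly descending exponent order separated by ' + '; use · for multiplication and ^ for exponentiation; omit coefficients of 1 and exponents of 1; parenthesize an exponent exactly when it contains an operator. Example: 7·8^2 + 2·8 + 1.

12 —HB2→ 2^(2 + 1) + 2^2 —bump→ 3^(3 + 1) + 3^3 = 108 —(−1)→ 107
107 —HB3→ 3^(3 + 1) + 2·3^2 + 2·3 + 2 —bump→ 4^(4 + 1) + 2·4^2 + 2·4 + 2 = 1066 —(−1)→ 1065
1065 —HB4→ 4^(4 + 1) + 2·4^2 + 2·4 + 1 —bump→ 5^(5 + 1) + 2·5^2 + 2·5 + 1 = 15686 —(−1)→ 15685
15685 —HB5→ 5^(5 + 1) + 2·5^2 + 2·5 —bump→ 6^(6 + 1) + 2·6^2 + 2·6 = 280020 —(−1)→ 280019
280019 —HB6→ 6^(6 + 1) + 2·6^2 + 6 + 5 —bump→ 7^(7 + 1) + 2·7^2 + 7 + 5 = 5764911 —(−1)→ 5764910
5764910 —HB7→ 7^(7 + 1) + 2·7^2 + 7 + 4 —bump→ 8^(8 + 1) + 2·8^2 + 8 + 4 = 134217868 —(−1)→ 134217867
134217867 —HB8→ 8^(8 + 1) + 2·8^2 + 8 + 3 —bump→ 9^(9 + 1) + 2·9^2 + 9 + 3 = 3486784575 —(−1)→ 3486784574

8^(8 + 1) + 2·8^2 + 8 + 3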